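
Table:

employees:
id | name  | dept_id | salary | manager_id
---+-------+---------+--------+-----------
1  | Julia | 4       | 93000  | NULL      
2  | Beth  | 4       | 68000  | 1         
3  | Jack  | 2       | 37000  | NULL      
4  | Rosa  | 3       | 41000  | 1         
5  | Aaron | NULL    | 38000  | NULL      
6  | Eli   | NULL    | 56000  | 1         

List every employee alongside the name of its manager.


This is a self-join: employees is joined to a second copy of itself, matching each row's manager_id to another row's id. Use LEFT JOIN so rows with manager_id=NULL are kept.
  - employee 1 (Julia): manager_id=NULL -> NULL
  - employee 2 (Beth): manager_id=1 -> Julia
  - employee 3 (Jack): manager_id=NULL -> NULL
  - employee 4 (Rosa): manager_id=1 -> Julia
  - employee 5 (Aaron): manager_id=NULL -> NULL
  - employee 6 (Eli): manager_id=1 -> Julia

SQL:
SELECT a.name AS item, b.name AS manager
FROM employees a
LEFT JOIN employees b ON a.manager_id = b.id

Result:
item  | manager
------+--------
Julia | NULL   
Beth  | Julia  
Jack  | NULL   
Rosa  | Julia  
Aaron | NULL   
Eli   | Julia  


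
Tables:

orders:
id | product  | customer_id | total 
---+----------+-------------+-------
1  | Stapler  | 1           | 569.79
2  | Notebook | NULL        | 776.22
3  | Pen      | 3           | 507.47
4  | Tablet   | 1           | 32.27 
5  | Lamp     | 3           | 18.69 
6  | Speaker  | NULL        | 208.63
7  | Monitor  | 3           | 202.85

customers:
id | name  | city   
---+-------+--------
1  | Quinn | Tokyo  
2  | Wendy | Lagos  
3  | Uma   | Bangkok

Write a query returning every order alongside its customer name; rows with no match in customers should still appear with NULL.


LEFT JOIN keeps every row from orders (the left table); where customer_id has no match in customers, the customer columns become NULL. Walk through each order:
  - order 1 (Stapler): customer_id=1 -> matches Quinn
  - order 2 (Notebook): customer_id=NULL, no match -> kept with NULL
  - order 3 (Pen): customer_id=3 -> matches Uma
  - order 4 (Tablet): customer_id=1 -> matches Quinn
  - order 5 (Lamp): customer_id=3 -> matches Uma
  - order 6 (Speaker): customer_id=NULL, no match -> kept with NULL
  - order 7 (Monitor): customer_id=3 -> matches Uma
All 7 rows appear; 2 have NULL customer.

SQL:
SELECT a.product, b.name AS customer
FROM orders a
LEFT JOIN customers b ON a.customer_id = b.id

Result:
product  | customer
---------+---------
Stapler  | Quinn   
Notebook | NULL    
Pen      | Uma     
Tablet   | Quinn   
Lamp     | Uma     
Speaker  | NULL    
Monitor  | Uma     


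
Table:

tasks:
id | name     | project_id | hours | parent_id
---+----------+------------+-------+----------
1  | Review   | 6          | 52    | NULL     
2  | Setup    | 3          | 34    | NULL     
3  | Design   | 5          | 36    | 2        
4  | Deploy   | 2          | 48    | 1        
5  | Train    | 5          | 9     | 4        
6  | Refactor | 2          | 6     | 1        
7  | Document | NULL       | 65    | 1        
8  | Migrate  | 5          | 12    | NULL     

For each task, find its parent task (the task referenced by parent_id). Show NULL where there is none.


This is a self-join: tasks is joined to a second copy of itself, matching each row's parent_id to another row's id. Use LEFT JOIN so rows with parent_id=NULL are kept.
  - task 1 (Review): parent_id=NULL -> NULL
  - task 2 (Setup): parent_id=NULL -> NULL
  - task 3 (Design): parent_id=2 -> Setup
  - task 4 (Deploy): parent_id=1 -> Review
  - task 5 (Train): parent_id=4 -> Deploy
  - task 6 (Refactor): parent_id=1 -> Review
  - task 7 (Document): parent_id=1 -> Review
  - task 8 (Migrate): parent_id=NULL -> NULL

SQL:
SELECT a.name AS item, b.name AS parent
FROM tasks a
LEFT JOIN tasks b ON a.parent_id = b.id

Result:
item     | parent
---------+-------
Review   | NULL  
Setup    | NULL  
Design   | Setup 
Deploy   | Review
Train    | Deploy
Refactor | Review
Document | Review
Migrate  | NULL  


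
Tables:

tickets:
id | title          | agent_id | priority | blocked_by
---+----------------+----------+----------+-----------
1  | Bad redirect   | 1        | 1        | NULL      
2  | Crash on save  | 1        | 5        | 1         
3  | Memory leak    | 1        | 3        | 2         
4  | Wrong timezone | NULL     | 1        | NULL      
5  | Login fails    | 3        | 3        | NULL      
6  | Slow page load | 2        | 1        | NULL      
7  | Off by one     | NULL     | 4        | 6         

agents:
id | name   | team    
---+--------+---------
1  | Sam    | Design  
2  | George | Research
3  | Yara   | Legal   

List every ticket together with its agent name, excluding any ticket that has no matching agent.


INNER JOIN keeps only tickets rows whose agent_id matches an id in agents. Walk through each ticket:
  - ticket 1 (Bad redirect): agent_id=1 -> matches Sam
  - ticket 2 (Crash on save): agent_id=1 -> matches Sam
  - ticket 3 (Memory leak): agent_id=1 -> matches Sam
  - ticket 4 (Wrong timezone): agent_id=NULL, no match -> dropped
  - ticket 5 (Login fails): agent_id=3 -> matches Yara
  - ticket 6 (Slow page load): agent_id=2 -> matches George
  - ticket 7 (Off by one): agent_id=NULL, no match -> dropped
So 2 of 7 rows are dropped.

SQL:
SELECT a.title, b.name AS agent
FROM tickets a
INNER JOIN agents b ON a.agent_id = b.id

Result:
title          | agent 
---------------+-------
Bad redirect   | Sam   
Crash on save  | Sam   
Memory leak    | Sam   
Login fails    | Yara  
Slow page load | George


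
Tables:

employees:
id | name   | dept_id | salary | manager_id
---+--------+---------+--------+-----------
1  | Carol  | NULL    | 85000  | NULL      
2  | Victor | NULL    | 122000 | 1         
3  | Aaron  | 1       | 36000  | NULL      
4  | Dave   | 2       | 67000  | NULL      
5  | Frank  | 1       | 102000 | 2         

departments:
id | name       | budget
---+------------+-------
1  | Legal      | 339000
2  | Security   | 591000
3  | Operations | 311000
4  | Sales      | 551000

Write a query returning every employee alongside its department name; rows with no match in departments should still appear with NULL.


LEFT JOIN keeps every row from employees (the left table); where dept_id has no match in departments, the department columns become NULL. Walk through each employee:
  - employee 1 (Carol): dept_id=NULL, no match -> kept with NULL
  - employee 2 (Victor): dept_id=NULL, no match -> kept with NULL
  - employee 3 (Aaron): dept_id=1 -> matches Legal
  - employee 4 (Dave): dept_id=2 -> matches Security
  - employee 5 (Frank): dept_id=1 -> matches Legal
All 5 rows appear; 2 have NULL department.

SQL:
SELECT a.name, b.name AS department
FROM employees a
LEFT JOIN departments b ON a.dept_id = b.id

Result:
name   | department
-------+-----------
Carol  | NULL      
Victor | NULL      
Aaron  | Legal     
Dave   | Security  
Frank  | Legal     


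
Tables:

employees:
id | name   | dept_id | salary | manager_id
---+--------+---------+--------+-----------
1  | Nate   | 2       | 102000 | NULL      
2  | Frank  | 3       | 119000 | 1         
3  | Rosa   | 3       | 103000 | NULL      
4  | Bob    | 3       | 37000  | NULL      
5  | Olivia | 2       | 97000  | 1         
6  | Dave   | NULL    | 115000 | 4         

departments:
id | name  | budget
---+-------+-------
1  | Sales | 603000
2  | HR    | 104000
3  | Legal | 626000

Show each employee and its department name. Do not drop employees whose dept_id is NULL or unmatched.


LEFT JOIN keeps every row from employees (the left table); where dept_id has no match in departments, the department columns become NULL. Walk through each employee:
  - employee 1 (Nate): dept_id=2 -> matches HR
  - employee 2 (Frank): dept_id=3 -> matches Legal
  - employee 3 (Rosa): dept_id=3 -> matches Legal
  - employee 4 (Bob): dept_id=3 -> matches Legal
  - employee 5 (Olivia): dept_id=2 -> matches HR
  - employee 6 (Dave): dept_id=NULL, no match -> kept with NULL
All 6 rows appear; 1 has NULL department.

SQL:
SELECT a.name, b.name AS department
FROM employees a
LEFT JOIN departments b ON a.dept_id = b.id

Result:
name   | department
-------+-----------
Nate   | HR        
Frank  | Legal     
Rosa   | Legal     
Bob    | Legal     
Olivia | HR        
Dave   | NULL      


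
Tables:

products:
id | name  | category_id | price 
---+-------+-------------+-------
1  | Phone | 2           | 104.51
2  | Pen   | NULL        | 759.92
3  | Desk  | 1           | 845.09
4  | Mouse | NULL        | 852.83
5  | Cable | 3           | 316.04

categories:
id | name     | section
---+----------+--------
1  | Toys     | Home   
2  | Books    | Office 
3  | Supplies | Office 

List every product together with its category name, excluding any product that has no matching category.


INNER JOIN keeps only products rows whose category_id matches an id in categories. Walk through each product:
  - product 1 (Phone): category_id=2 -> matches Books
  - product 2 (Pen): category_id=NULL, no match -> dropped
  - product 3 (Desk): category_id=1 -> matches Toys
  - product 4 (Mouse): category_id=NULL, no match -> dropped
  - product 5 (Cable): category_id=3 -> matches Supplies
So 2 of 5 rows are dropped.

SQL:
SELECT a.name, b.name AS category
FROM products a
INNER JOIN categories b ON a.category_id = b.id

Result:
name  | category
------+---------
Phone | Books   
Desk  | Toys    
Cable | Supplies


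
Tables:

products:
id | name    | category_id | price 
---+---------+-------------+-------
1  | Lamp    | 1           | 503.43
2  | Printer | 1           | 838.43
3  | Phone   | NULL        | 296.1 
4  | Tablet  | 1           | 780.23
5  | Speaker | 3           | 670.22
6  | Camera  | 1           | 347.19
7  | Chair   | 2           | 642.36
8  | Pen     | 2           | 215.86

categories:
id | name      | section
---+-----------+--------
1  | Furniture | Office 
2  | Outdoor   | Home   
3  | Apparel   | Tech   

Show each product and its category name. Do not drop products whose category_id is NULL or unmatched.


LEFT JOIN keeps every row from products (the left table); where category_id has no match in categories, the category columns become NULL. Walk through each product:
  - product 1 (Lamp): category_id=1 -> matches Furniture
  - product 2 (Printer): category_id=1 -> matches Furniture
  - product 3 (Phone): category_id=NULL, no match -> kept with NULL
  - product 4 (Tablet): category_id=1 -> matches Furniture
  - product 5 (Speaker): category_id=3 -> matches Apparel
  - product 6 (Camera): category_id=1 -> matches Furniture
  - product 7 (Chair): category_id=2 -> matches Outdoor
  - product 8 (Pen): category_id=2 -> matches Outdoor
All 8 rows appear; 1 has NULL category.

SQL:
SELECT a.name, b.name AS category
FROM products a
LEFT JOIN categories b ON a.category_id = b.id

Result:
name    | category 
--------+----------
Lamp    | Furniture
Printer | Furniture
Phone   | NULL     
Tablet  | Furniture
Speaker | Apparel  
Camera  | Furniture
Chair   | Outdoor  
Pen     | Outdoor  


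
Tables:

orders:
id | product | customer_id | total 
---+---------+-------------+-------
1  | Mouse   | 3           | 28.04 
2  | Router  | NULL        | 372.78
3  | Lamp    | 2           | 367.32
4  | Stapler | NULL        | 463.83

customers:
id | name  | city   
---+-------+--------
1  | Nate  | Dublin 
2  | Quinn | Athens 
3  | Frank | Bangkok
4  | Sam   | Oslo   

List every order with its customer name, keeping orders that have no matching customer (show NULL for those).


LEFT JOIN keeps every row from orders (the left table); where customer_id has no match in customers, the customer columns become NULL. Walk through each order:
  - order 1 (Mouse): customer_id=3 -> matches Frank
  - order 2 (Router): customer_id=NULL, no match -> kept with NULL
  - order 3 (Lamp): customer_id=2 -> matches Quinn
  - order 4 (Stapler): customer_id=NULL, no match -> kept with NULL
All 4 rows appear; 2 have NULL customer.

SQL:
SELECT a.product, b.name AS customer
FROM orders a
LEFT JOIN customers b ON a.customer_id = b.id

Result:
product | customer
--------+---------
Mouse   | Frank   
Router  | NULL    
Lamp    | Quinn   
Stapler | NULL    


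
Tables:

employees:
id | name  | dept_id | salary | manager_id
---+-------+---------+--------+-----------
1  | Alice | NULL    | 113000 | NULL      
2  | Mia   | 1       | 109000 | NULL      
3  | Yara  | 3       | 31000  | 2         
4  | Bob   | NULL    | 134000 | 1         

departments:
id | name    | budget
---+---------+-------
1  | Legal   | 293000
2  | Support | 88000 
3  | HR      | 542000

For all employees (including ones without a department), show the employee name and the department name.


LEFT JOIN keeps every row from employees (the left table); where dept_id has no match in departments, the department columns become NULL. Walk through each employee:
  - employee 1 (Alice): dept_id=NULL, no match -> kept with NULL
  - employee 2 (Mia): dept_id=1 -> matches Legal
  - employee 3 (Yara): dept_id=3 -> matches HR
  - employee 4 (Bob): dept_id=NULL, no match -> kept with NULL
All 4 rows appear; 2 have NULL department.

SQL:
SELECT a.name, b.name AS department
FROM employees a
LEFT JOIN departments b ON a.dept_id = b.id

Result:
name  | department
------+-----------
Alice | NULL      
Mia   | Legal     
Yara  | HR        
Bob   | NULL      


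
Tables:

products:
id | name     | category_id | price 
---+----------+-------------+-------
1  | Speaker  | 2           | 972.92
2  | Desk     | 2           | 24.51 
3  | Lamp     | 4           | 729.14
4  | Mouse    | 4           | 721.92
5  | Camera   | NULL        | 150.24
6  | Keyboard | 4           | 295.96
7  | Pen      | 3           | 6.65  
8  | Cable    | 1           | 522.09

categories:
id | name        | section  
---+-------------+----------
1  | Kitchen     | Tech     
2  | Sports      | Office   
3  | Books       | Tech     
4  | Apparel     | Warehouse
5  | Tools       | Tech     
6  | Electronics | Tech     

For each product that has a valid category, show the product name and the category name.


INNER JOIN keeps only products rows whose category_id matches an id in categories. Walk through each product:
  - product 1 (Speaker): category_id=2 -> matches Sports
  - product 2 (Desk): category_id=2 -> matches Sports
  - product 3 (Lamp): category_id=4 -> matches Apparel
  - product 4 (Mouse): category_id=4 -> matches Apparel
  - product 5 (Camera): category_id=NULL, no match -> dropped
  - product 6 (Keyboard): category_id=4 -> matches Apparel
  - product 7 (Pen): category_id=3 -> matches Books
  - product 8 (Cable): category_id=1 -> matches Kitchen
So 1 of 8 rows is dropped.

SQL:
SELECT a.name, b.name AS category
FROM products a
INNER JOIN categories b ON a.category_id = b.id

Result:
name     | category
---------+---------
Speaker  | Sports  
Desk     | Sports  
Lamp     | Apparel 
Mouse    | Apparel 
Keyboard | Apparel 
Pen      | Books   
Cable    | Kitchen 


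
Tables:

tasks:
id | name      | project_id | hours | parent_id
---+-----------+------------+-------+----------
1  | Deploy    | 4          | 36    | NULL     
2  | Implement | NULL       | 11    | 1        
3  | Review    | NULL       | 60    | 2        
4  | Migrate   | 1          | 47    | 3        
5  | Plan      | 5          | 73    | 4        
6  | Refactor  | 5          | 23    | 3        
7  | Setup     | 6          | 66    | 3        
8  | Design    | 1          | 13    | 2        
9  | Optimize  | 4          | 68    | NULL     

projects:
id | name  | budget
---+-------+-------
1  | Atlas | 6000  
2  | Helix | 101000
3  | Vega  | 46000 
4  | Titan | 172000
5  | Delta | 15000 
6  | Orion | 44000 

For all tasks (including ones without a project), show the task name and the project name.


LEFT JOIN keeps every row from tasks (the left table); where project_id has no match in projects, the project columns become NULL. Walk through each task:
  - task 1 (Deploy): project_id=4 -> matches Titan
  - task 2 (Implement): project_id=NULL, no match -> kept with NULL
  - task 3 (Review): project_id=NULL, no match -> kept with NULL
  - task 4 (Migrate): project_id=1 -> matches Atlas
  - task 5 (Plan): project_id=5 -> matches Delta
  - task 6 (Refactor): project_id=5 -> matches Delta
  - task 7 (Setup): project_id=6 -> matches Orion
  - task 8 (Design): project_id=1 -> matches Atlas
  - task 9 (Optimize): project_id=4 -> matches Titan
All 9 rows appear; 2 have NULL project.

SQL:
SELECT a.name, b.name AS project
FROM tasks a
LEFT JOIN projects b ON a.project_id = b.id

Result:
name      | project
----------+--------
Deploy    | Titan  
Implement | NULL   
Review    | NULL   
Migrate   | Atlas  
Plan      | Delta  
Refactor  | Delta  
Setup     | Orion  
Design    | Atlas  
Optimize  | Titan  


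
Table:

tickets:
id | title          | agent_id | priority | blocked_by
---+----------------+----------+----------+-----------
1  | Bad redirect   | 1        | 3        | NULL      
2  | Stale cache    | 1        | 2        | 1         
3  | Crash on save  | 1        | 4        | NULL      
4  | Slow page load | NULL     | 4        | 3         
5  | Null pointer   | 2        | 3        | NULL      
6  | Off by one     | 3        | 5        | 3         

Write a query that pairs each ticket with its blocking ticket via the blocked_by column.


This is a self-join: tickets is joined to a second copy of itself, matching each row's blocked_by to another row's id. Use LEFT JOIN so rows with blocked_by=NULL are kept.
  - ticket 1 (Bad redirect): blocked_by=NULL -> NULL
  - ticket 2 (Stale cache): blocked_by=1 -> Bad redirect
  - ticket 3 (Crash on save): blocked_by=NULL -> NULL
  - ticket 4 (Slow page load): blocked_by=3 -> Crash on save
  - ticket 5 (Null pointer): blocked_by=NULL -> NULL
  - ticket 6 (Off by one): blocked_by=3 -> Crash on save

SQL:
SELECT a.title AS item, b.title AS blocked_by
FROM tickets a
LEFT JOIN tickets b ON a.blocked_by = b.id

Result:
item           | blocked_by   
---------------+--------------
Bad redirect   | NULL         
Stale cache    | Bad redirect 
Crash on save  | NULL         
Slow page load | Crash on save
Null pointer   | NULL         
Off by one     | Crash on save


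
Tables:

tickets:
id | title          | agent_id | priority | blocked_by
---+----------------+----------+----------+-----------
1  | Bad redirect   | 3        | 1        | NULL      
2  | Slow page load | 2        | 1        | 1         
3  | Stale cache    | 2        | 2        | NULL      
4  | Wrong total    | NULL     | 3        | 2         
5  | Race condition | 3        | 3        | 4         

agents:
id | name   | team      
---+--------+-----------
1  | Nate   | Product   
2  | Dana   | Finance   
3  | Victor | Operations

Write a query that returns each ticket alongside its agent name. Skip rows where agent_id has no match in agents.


INNER JOIN keeps only tickets rows whose agent_id matches an id in agents. Walk through each ticket:
  - ticket 1 (Bad redirect): agent_id=3 -> matches Victor
  - ticket 2 (Slow page load): agent_id=2 -> matches Dana
  - ticket 3 (Stale cache): agent_id=2 -> matches Dana
  - ticket 4 (Wrong total): agent_id=NULL, no match -> dropped
  - ticket 5 (Race condition): agent_id=3 -> matches Victor
So 1 of 5 rows is dropped.

SQL:
SELECT a.title, b.name AS agent
FROM tickets a
INNER JOIN agents b ON a.agent_id = b.id

Result:
title          | agent 
---------------+-------
Bad redirect   | Victor
Slow page load | Dana  
Stale cache    | Dana  
Race condition | Victor


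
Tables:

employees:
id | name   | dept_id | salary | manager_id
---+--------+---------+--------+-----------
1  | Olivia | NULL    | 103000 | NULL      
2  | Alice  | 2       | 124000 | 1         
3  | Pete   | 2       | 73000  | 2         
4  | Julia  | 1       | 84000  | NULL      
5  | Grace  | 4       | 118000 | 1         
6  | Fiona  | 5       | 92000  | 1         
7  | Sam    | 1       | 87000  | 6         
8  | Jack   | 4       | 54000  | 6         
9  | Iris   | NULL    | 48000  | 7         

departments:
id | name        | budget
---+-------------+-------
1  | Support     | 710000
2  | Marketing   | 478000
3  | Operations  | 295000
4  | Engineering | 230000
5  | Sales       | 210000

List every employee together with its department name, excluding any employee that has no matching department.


INNER JOIN keeps only employees rows whose dept_id matches an id in departments. Walk through each employee:
  - employee 1 (Olivia): dept_id=NULL, no match -> dropped
  - employee 2 (Alice): dept_id=2 -> matches Marketing
  - employee 3 (Pete): dept_id=2 -> matches Marketing
  - employee 4 (Julia): dept_id=1 -> matches Support
  - employee 5 (Grace): dept_id=4 -> matches Engineering
  - employee 6 (Fiona): dept_id=5 -> matches Sales
  - employee 7 (Sam): dept_id=1 -> matches Support
  - employee 8 (Jack): dept_id=4 -> matches Engineering
  - employee 9 (Iris): dept_id=NULL, no match -> dropped
So 2 of 9 rows are dropped.

SQL:
SELECT a.name, b.name AS department
FROM employees a
INNER JOIN departments b ON a.dept_id = b.id

Result:
name  | department 
------+------------
Alice | Marketing  
Pete  | Marketing  
Julia | Support    
Grace | Engineering
Fiona | Sales      
Sam   | Support    
Jack  | Engineering


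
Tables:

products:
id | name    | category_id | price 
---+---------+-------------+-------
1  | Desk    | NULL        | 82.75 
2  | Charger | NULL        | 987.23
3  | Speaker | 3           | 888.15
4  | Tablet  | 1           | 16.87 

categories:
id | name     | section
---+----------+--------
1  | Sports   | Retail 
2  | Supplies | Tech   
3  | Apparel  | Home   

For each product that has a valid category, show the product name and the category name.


INNER JOIN keeps only products rows whose category_id matches an id in categories. Walk through each product:
  - product 1 (Desk): category_id=NULL, no match -> dropped
  - product 2 (Charger): category_id=NULL, no match -> dropped
  - product 3 (Speaker): category_id=3 -> matches Apparel
  - product 4 (Tablet): category_id=1 -> matches Sports
So 2 of 4 rows are dropped.

SQL:
SELECT a.name, b.name AS category
FROM products a
INNER JOIN categories b ON a.category_id = b.id

Result:
name    | category
--------+---------
Speaker | Apparel 
Tablet  | Sports  


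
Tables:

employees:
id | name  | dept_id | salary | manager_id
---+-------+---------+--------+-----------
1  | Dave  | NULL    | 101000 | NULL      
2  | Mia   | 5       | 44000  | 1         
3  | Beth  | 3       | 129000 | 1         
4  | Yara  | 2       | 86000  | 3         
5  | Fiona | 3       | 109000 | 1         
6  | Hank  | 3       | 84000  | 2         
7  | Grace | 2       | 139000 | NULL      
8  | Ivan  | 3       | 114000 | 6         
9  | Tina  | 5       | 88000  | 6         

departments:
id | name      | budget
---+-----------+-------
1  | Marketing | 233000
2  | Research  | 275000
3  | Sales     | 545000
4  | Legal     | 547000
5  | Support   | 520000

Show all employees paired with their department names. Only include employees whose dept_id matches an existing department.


INNER JOIN keeps only employees rows whose dept_id matches an id in departments. Walk through each employee:
  - employee 1 (Dave): dept_id=NULL, no match -> dropped
  - employee 2 (Mia): dept_id=5 -> matches Support
  - employee 3 (Beth): dept_id=3 -> matches Sales
  - employee 4 (Yara): dept_id=2 -> matches Research
  - employee 5 (Fiona): dept_id=3 -> matches Sales
  - employee 6 (Hank): dept_id=3 -> matches Sales
  - employee 7 (Grace): dept_id=2 -> matches Research
  - employee 8 (Ivan): dept_id=3 -> matches Sales
  - employee 9 (Tina): dept_id=5 -> matches Support
So 1 of 9 rows is dropped.

SQL:
SELECT a.name, b.name AS department
FROM employees a
INNER JOIN departments b ON a.dept_id = b.id

Result:
name  | department
------+-----------
Mia   | Support   
Beth  | Sales     
Yara  | Research  
Fiona | Sales     
Hank  | Sales     
Grace | Research  
Ivan  | Sales     
Tina  | Support   


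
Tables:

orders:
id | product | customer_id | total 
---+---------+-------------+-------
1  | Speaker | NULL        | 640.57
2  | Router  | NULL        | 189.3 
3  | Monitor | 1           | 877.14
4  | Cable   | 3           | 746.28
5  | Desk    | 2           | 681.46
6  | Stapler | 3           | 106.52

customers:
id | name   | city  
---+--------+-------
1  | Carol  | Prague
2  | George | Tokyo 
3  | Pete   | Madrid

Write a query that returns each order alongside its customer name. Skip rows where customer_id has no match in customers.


INNER JOIN keeps only orders rows whose customer_id matches an id in customers. Walk through each order:
  - order 1 (Speaker): customer_id=NULL, no match -> dropped
  - order 2 (Router): customer_id=NULL, no match -> dropped
  - order 3 (Monitor): customer_id=1 -> matches Carol
  - order 4 (Cable): customer_id=3 -> matches Pete
  - order 5 (Desk): customer_id=2 -> matches George
  - order 6 (Stapler): customer_id=3 -> matches Pete
So 2 of 6 rows are dropped.

SQL:
SELECT a.product, b.name AS customer
FROM orders a
INNER JOIN customers b ON a.customer_id = b.id

Result:
product | customer
--------+---------
Monitor | Carol   
Cable   | Pete    
Desk    | George  
Stapler | Pete    


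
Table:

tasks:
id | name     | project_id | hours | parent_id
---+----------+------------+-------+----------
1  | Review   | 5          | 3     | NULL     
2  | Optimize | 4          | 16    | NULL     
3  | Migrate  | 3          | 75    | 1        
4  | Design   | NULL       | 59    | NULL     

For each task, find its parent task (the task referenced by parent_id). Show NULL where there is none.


This is a self-join: tasks is joined to a second copy of itself, matching each row's parent_id to another row's id. Use LEFT JOIN so rows with parent_id=NULL are kept.
  - task 1 (Review): parent_id=NULL -> NULL
  - task 2 (Optimize): parent_id=NULL -> NULL
  - task 3 (Migrate): parent_id=1 -> Review
  - task 4 (Design): parent_id=NULL -> NULL

SQL:
SELECT a.name AS item, b.name AS parent
FROM tasks a
LEFT JOIN tasks b ON a.parent_id = b.id

Result:
item     | parent
---------+-------
Review   | NULL  
Optimize | NULL  
Migrate  | Review
Design   | NULL  


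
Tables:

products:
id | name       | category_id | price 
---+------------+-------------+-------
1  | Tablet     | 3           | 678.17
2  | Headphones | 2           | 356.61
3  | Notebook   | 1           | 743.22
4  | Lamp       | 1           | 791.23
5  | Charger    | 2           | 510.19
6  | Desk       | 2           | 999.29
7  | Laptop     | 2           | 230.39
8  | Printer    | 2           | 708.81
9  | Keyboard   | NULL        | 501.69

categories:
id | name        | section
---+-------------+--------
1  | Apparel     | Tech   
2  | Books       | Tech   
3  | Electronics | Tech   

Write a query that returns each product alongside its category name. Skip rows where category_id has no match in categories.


INNER JOIN keeps only products rows whose category_id matches an id in categories. Walk through each product:
  - product 1 (Tablet): category_id=3 -> matches Electronics
  - product 2 (Headphones): category_id=2 -> matches Books
  - product 3 (Notebook): category_id=1 -> matches Apparel
  - product 4 (Lamp): category_id=1 -> matches Apparel
  - product 5 (Charger): category_id=2 -> matches Books
  - product 6 (Desk): category_id=2 -> matches Books
  - product 7 (Laptop): category_id=2 -> matches Books
  - product 8 (Printer): category_id=2 -> matches Books
  - product 9 (Keyboard): category_id=NULL, no match -> dropped
So 1 of 9 rows is dropped.

SQL:
SELECT a.name, b.name AS category
FROM products a
INNER JOIN categories b ON a.category_id = b.id

Result:
name       | category   
-----------+------------
Tablet     | Electronics
Headphones | Books      
Notebook   | Apparel    
Lamp       | Apparel    
Charger    | Books      
Desk       | Books      
Laptop     | Books      
Printer    | Books      


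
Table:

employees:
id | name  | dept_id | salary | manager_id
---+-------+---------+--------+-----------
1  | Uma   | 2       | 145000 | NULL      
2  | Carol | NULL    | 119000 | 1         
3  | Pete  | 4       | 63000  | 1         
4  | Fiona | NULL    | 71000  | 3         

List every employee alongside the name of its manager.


This is a self-join: employees is joined to a second copy of itself, matching each row's manager_id to another row's id. Use LEFT JOIN so rows with manager_id=NULL are kept.
  - employee 1 (Uma): manager_id=NULL -> NULL
  - employee 2 (Carol): manager_id=1 -> Uma
  - employee 3 (Pete): manager_id=1 -> Uma
  - employee 4 (Fiona): manager_id=3 -> Pete

SQL:
SELECT a.name AS item, b.name AS manager
FROM employees a
LEFT JOIN employees b ON a.manager_id = b.id

Result:
item  | manager
------+--------
Uma   | NULL   
Carol | Uma    
Pete  | Uma    
Fiona | Pete   


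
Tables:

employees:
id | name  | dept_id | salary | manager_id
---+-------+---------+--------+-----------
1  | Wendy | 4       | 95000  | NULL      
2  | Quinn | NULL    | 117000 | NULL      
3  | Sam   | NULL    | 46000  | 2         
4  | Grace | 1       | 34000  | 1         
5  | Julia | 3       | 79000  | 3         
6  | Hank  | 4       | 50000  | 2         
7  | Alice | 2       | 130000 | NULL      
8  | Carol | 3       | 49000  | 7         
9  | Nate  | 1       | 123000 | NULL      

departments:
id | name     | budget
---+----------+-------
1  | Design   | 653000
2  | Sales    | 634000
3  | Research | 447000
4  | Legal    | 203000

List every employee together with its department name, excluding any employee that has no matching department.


INNER JOIN keeps only employees rows whose dept_id matches an id in departments. Walk through each employee:
  - employee 1 (Wendy): dept_id=4 -> matches Legal
  - employee 2 (Quinn): dept_id=NULL, no match -> dropped
  - employee 3 (Sam): dept_id=NULL, no match -> dropped
  - employee 4 (Grace): dept_id=1 -> matches Design
  - employee 5 (Julia): dept_id=3 -> matches Research
  - employee 6 (Hank): dept_id=4 -> matches Legal
  - employee 7 (Alice): dept_id=2 -> matches Sales
  - employee 8 (Carol): dept_id=3 -> matches Research
  - employee 9 (Nate): dept_id=1 -> matches Design
So 2 of 9 rows are dropped.

SQL:
SELECT a.name, b.name AS department
FROM employees a
INNER JOIN departments b ON a.dept_id = b.id

Result:
name  | department
------+-----------
Wendy | Legal     
Grace | Design    
Julia | Research  
Hank  | Legal     
Alice | Sales     
Carol | Research  
Nate  | Design    


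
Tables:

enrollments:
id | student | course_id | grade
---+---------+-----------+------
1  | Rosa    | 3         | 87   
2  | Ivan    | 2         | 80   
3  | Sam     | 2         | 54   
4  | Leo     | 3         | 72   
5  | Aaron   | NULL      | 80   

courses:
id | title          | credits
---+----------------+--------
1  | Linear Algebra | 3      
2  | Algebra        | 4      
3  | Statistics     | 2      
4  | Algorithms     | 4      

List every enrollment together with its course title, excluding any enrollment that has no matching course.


INNER JOIN keeps only enrollments rows whose course_id matches an id in courses. Walk through each enrollment:
  - enrollment 1 (Rosa): course_id=3 -> matches Statistics
  - enrollment 2 (Ivan): course_id=2 -> matches Algebra
  - enrollment 3 (Sam): course_id=2 -> matches Algebra
  - enrollment 4 (Leo): course_id=3 -> matches Statistics
  - enrollment 5 (Aaron): course_id=NULL, no match -> dropped
So 1 of 5 rows is dropped.

SQL:
SELECT a.student, b.title AS course
FROM enrollments a
INNER JOIN courses b ON a.course_id = b.id

Result:
student | course    
--------+-----------
Rosa    | Statistics
Ivan    | Algebra   
Sam     | Algebra   
Leo     | Statistics


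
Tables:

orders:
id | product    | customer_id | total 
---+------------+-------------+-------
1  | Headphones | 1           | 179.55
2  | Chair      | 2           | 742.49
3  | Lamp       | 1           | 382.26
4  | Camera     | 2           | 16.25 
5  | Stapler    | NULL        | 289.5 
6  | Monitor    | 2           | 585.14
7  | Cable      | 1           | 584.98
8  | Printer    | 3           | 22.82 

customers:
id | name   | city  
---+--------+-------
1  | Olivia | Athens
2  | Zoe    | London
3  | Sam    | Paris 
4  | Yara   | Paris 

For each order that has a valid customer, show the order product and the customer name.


INNER JOIN keeps only orders rows whose customer_id matches an id in customers. Walk through each order:
  - order 1 (Headphones): customer_id=1 -> matches Olivia
  - order 2 (Chair): customer_id=2 -> matches Zoe
  - order 3 (Lamp): customer_id=1 -> matches Olivia
  - order 4 (Camera): customer_id=2 -> matches Zoe
  - order 5 (Stapler): customer_id=NULL, no match -> dropped
  - order 6 (Monitor): customer_id=2 -> matches Zoe
  - order 7 (Cable): customer_id=1 -> matches Olivia
  - order 8 (Printer): customer_id=3 -> matches Sam
So 1 of 8 rows is dropped.

SQL:
SELECT a.product, b.name AS customer
FROM orders a
INNER JOIN customers b ON a.customer_id = b.id

Result:
product    | customer
-----------+---------
Headphones | Olivia  
Chair      | Zoe     
Lamp       | Olivia  
Camera     | Zoe     
Monitor    | Zoe     
Cable      | Olivia  
Printer    | Sam     


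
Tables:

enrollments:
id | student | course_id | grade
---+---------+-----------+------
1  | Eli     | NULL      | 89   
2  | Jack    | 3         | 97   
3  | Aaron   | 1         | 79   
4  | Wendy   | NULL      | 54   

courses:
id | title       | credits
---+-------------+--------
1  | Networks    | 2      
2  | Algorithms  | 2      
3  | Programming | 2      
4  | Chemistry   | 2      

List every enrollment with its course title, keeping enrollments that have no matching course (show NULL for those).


LEFT JOIN keeps every row from enrollments (the left table); where course_id has no match in courses, the course columns become NULL. Walk through each enrollment:
  - enrollment 1 (Eli): course_id=NULL, no match -> kept with NULL
  - enrollment 2 (Jack): course_id=3 -> matches Programming
  - enrollment 3 (Aaron): course_id=1 -> matches Networks
  - enrollment 4 (Wendy): course_id=NULL, no match -> kept with NULL
All 4 rows appear; 2 have NULL course.

SQL:
SELECT a.student, b.title AS course
FROM enrollments a
LEFT JOIN courses b ON a.course_id = b.id

Result:
student | course     
--------+------------
Eli     | NULL       
Jack    | Programming
Aaron   | Networks   
Wendy   | NULL       


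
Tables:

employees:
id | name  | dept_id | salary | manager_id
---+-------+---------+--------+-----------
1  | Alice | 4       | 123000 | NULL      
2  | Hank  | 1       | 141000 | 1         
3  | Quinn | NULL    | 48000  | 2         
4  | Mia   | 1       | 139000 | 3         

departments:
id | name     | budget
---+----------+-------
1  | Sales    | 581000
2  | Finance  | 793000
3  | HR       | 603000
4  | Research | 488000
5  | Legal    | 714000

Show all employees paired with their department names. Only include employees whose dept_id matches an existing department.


INNER JOIN keeps only employees rows whose dept_id matches an id in departments. Walk through each employee:
  - employee 1 (Alice): dept_id=4 -> matches Research
  - employee 2 (Hank): dept_id=1 -> matches Sales
  - employee 3 (Quinn): dept_id=NULL, no match -> dropped
  - employee 4 (Mia): dept_id=1 -> matches Sales
So 1 of 4 rows is dropped.

SQL:
SELECT a.name, b.name AS department
FROM employees a
INNER JOIN departments b ON a.dept_id = b.id

Result:
name  | department
------+-----------
Alice | Research  
Hank  | Sales     
Mia   | Sales     


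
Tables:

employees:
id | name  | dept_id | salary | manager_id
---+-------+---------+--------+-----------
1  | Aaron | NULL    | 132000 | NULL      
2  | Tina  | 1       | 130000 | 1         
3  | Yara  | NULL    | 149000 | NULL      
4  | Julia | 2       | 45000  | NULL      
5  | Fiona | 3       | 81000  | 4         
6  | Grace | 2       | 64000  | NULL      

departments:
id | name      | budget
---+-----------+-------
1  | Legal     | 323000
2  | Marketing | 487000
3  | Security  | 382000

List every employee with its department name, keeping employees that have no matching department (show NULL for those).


LEFT JOIN keeps every row from employees (the left table); where dept_id has no match in departments, the department columns become NULL. Walk through each employee:
  - employee 1 (Aaron): dept_id=NULL, no match -> kept with NULL
  - employee 2 (Tina): dept_id=1 -> matches Legal
  - employee 3 (Yara): dept_id=NULL, no match -> kept with NULL
  - employee 4 (Julia): dept_id=2 -> matches Marketing
  - employee 5 (Fiona): dept_id=3 -> matches Security
  - employee 6 (Grace): dept_id=2 -> matches Marketing
All 6 rows appear; 2 have NULL department.

SQL:
SELECT a.name, b.name AS department
FROM employees a
LEFT JOIN departments b ON a.dept_id = b.id

Result:
name  | department
------+-----------
Aaron | NULL      
Tina  | Legal     
Yara  | NULL      
Julia | Marketing 
Fiona | Security  
Grace | Marketing 


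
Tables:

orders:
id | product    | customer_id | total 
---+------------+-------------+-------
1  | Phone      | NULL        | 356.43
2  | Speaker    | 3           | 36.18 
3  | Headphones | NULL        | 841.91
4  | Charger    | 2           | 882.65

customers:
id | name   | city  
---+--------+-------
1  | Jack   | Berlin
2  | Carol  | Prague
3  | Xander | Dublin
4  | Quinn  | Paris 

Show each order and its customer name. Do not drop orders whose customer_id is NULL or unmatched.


LEFT JOIN keeps every row from orders (the left table); where customer_id has no match in customers, the customer columns become NULL. Walk through each order:
  - order 1 (Phone): customer_id=NULL, no match -> kept with NULL
  - order 2 (Speaker): customer_id=3 -> matches Xander
  - order 3 (Headphones): customer_id=NULL, no match -> kept with NULL
  - order 4 (Charger): customer_id=2 -> matches Carol
All 4 rows appear; 2 have NULL customer.

SQL:
SELECT a.product, b.name AS customer
FROM orders a
LEFT JOIN customers b ON a.customer_id = b.id

Result:
product    | customer
-----------+---------
Phone      | NULL    
Speaker    | Xander  
Headphones | NULL    
Charger    | Carol   


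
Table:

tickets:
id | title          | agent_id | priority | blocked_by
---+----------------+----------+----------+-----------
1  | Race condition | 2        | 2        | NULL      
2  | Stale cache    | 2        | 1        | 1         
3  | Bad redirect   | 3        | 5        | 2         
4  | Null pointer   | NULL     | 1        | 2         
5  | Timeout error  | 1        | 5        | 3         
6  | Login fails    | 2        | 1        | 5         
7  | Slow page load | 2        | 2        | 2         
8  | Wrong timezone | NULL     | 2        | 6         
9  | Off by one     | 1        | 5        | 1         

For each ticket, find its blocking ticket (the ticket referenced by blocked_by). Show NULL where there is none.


This is a self-join: tickets is joined to a second copy of itself, matching each row's blocked_by to another row's id. Use LEFT JOIN so rows with blocked_by=NULL are kept.
  - ticket 1 (Race condition): blocked_by=NULL -> NULL
  - ticket 2 (Stale cache): blocked_by=1 -> Race condition
  - ticket 3 (Bad redirect): blocked_by=2 -> Stale cache
  - ticket 4 (Null pointer): blocked_by=2 -> Stale cache
  - ticket 5 (Timeout error): blocked_by=3 -> Bad redirect
  - ticket 6 (Login fails): blocked_by=5 -> Timeout error
  - ticket 7 (Slow page load): blocked_by=2 -> Stale cache
  - ticket 8 (Wrong timezone): blocked_by=6 -> Login fails
  - ticket 9 (Off by one): blocked_by=1 -> Race condition

SQL:
SELECT a.title AS item, b.title AS blocked_by
FROM tickets a
LEFT JOIN tickets b ON a.blocked_by = b.id

Result:
item           | blocked_by    
---------------+---------------
Race condition | NULL          
Stale cache    | Race condition
Bad redirect   | Stale cache   
Null pointer   | Stale cache   
Timeout error  | Bad redirect  
Login fails    | Timeout error 
Slow page load | Stale cache   
Wrong timezone | Login fails   
Off by one     | Race condition


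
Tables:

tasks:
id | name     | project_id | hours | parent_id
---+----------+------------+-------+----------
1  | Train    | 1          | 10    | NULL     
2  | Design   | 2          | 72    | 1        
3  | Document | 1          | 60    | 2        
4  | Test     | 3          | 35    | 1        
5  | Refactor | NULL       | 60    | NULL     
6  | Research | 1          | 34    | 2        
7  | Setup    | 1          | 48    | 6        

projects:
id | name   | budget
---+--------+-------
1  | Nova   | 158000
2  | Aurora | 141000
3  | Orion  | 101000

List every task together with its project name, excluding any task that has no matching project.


INNER JOIN keeps only tasks rows whose project_id matches an id in projects. Walk through each task:
  - task 1 (Train): project_id=1 -> matches Nova
  - task 2 (Design): project_id=2 -> matches Aurora
  - task 3 (Document): project_id=1 -> matches Nova
  - task 4 (Test): project_id=3 -> matches Orion
  - task 5 (Refactor): project_id=NULL, no match -> dropped
  - task 6 (Research): project_id=1 -> matches Nova
  - task 7 (Setup): project_id=1 -> matches Nova
So 1 of 7 rows is dropped.

SQL:
SELECT a.name, b.name AS project
FROM tasks a
INNER JOIN projects b ON a.project_id = b.id

Result:
name     | project
---------+--------
Train    | Nova   
Design   | Aurora 
Document | Nova   
Test     | Orion  
Research | Nova   
Setup    | Nova   
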